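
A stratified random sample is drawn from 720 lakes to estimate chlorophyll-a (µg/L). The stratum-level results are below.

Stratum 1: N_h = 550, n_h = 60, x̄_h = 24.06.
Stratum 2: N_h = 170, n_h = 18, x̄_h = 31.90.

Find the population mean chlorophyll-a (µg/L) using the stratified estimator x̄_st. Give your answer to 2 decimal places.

x̄_st ≈ 25.91

N = Σ N_h = 720. Stratum weights W_h = N_h/N.
x̄_st = (550·24.06 + 170·31.90) / 720 = 25.9111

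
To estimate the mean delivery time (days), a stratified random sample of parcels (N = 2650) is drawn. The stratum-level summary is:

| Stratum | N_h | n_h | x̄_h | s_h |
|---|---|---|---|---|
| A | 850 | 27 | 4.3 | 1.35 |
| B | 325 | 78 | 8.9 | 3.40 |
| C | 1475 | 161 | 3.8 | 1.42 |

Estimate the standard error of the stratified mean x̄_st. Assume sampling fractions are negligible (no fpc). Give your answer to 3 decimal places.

V̂(x̄_st) = Σ W_h² s_h²/n_h, with W_h = N_h/N and N = 2650:
  stratum A: (850/2650)²·1.35²/27 = 0.00694464
  stratum B: (325/2650)²·3.40²/78 = 0.00222914
  stratum C: (1475/2650)²·1.42²/161 = 0.0038801
V̂(x̄_st) = 0.0130539
SE(x̄_st) = √0.0130539 = 0.114254

SE(x̄_st) ≈ 0.114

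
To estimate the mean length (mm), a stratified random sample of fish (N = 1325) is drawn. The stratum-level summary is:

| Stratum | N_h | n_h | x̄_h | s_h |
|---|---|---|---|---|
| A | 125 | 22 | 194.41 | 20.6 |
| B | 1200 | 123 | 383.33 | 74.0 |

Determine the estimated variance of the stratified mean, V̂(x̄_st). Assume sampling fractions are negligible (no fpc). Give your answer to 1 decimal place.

V̂(x̄_st) ≈ 36.7

V̂(x̄_st) = Σ W_h² s_h²/n_h, with W_h = N_h/N and N = 1325:
  stratum A: (125/1325)²·20.6²/22 = 0.171672
  stratum B: (1200/1325)²·74.0²/123 = 36.5165
V̂(x̄_st) = 36.6882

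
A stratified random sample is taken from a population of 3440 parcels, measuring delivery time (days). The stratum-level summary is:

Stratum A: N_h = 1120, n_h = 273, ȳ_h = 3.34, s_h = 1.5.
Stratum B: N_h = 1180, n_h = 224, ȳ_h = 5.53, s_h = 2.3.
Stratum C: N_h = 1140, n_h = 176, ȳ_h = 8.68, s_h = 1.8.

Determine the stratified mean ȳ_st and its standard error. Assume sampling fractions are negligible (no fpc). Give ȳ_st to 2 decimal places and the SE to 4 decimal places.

ȳ_st = Σ W_h ȳ_h = (1120·3.34 + 1180·5.53 + 1140·8.68)/3440 = 5.86087
V̂(ȳ_st) = Σ W_h² s_h²/n_h, with W_h = N_h/N and N = 3440:
  stratum A: (1120/3440)²·1.5²/273 = 0.000873653
  stratum B: (1180/3440)²·2.3²/224 = 0.00277878
  stratum C: (1140/3440)²·1.8²/176 = 0.00202174
V̂(ȳ_st) = 0.00567418
SE(ȳ_st) = √0.00567418 = 0.0753271

ȳ_st ≈ 5.86, SE ≈ 0.0753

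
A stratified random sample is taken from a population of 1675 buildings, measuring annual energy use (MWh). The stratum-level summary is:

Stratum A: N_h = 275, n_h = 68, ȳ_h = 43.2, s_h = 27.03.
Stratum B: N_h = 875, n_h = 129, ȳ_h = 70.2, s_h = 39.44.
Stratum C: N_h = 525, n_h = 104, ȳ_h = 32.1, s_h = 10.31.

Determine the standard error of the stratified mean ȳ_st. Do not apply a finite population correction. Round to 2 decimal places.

V̂(ȳ_st) = Σ W_h² s_h²/n_h, with W_h = N_h/N and N = 1675:
  stratum A: (275/1675)²·27.03²/68 = 0.289614
  stratum B: (875/1675)²·39.44²/129 = 3.29057
  stratum C: (525/1675)²·10.31²/104 = 0.100409
V̂(ȳ_st) = 3.68059
SE(ȳ_st) = √3.68059 = 1.91849

SE(ȳ_st) ≈ 1.92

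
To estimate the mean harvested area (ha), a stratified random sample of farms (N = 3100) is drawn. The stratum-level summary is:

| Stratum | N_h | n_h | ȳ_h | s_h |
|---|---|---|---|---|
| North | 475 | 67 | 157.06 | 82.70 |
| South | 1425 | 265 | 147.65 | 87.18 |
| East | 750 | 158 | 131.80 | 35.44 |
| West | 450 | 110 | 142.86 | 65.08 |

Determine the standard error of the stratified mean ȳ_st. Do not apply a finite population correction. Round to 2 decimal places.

V̂(ȳ_st) = Σ W_h² s_h²/n_h, with W_h = N_h/N and N = 3100:
  stratum North: (475/3100)²·82.70²/67 = 2.39662
  stratum South: (1425/3100)²·87.18²/265 = 6.0603
  stratum East: (750/3100)²·35.44²/158 = 0.465296
  stratum West: (450/3100)²·65.08²/110 = 0.811342
V̂(ȳ_st) = 9.73356
SE(ȳ_st) = √9.73356 = 3.11987

SE(ȳ_st) ≈ 3.12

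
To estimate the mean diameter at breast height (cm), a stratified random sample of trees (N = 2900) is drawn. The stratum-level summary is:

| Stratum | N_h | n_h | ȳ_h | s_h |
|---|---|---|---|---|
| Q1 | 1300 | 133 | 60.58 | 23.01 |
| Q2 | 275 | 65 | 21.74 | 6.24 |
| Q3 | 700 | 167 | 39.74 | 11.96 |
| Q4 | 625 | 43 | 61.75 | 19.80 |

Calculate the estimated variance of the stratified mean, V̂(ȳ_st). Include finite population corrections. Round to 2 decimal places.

V̂(ȳ_st) ≈ 1.15

V̂(ȳ_st) = Σ W_h² (1 − n_h/N_h) s_h²/n_h, with W_h = N_h/N and N = 2900:
  stratum Q1: (1300/2900)²·(1 − 133/1300)·23.01²/133 = 0.718125
  stratum Q2: (275/2900)²·(1 − 65/275)·6.24²/65 = 0.0041135
  stratum Q3: (700/2900)²·(1 − 167/700)·11.96²/167 = 0.0379993
  stratum Q4: (625/2900)²·(1 − 43/625)·19.80²/43 = 0.394338
V̂(ȳ_st) = 1.15458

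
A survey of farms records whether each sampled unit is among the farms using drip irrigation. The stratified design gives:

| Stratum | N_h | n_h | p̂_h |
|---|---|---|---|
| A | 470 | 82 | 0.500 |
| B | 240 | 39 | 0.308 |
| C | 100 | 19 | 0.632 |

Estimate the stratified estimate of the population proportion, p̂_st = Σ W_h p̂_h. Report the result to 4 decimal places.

p̂_st ≈ 0.4594

N = 810; stratum weights W_h = N_h/N.
p̂_st = Σ W_h p̂_h = (470·0.500 + 240·0.308 + 100·0.632)/810 = 0.45941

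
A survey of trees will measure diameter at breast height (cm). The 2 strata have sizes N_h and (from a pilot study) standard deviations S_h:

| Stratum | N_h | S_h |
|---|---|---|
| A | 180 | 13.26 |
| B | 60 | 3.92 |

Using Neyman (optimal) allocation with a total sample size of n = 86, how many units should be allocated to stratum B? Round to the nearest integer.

8

Neyman allocation: n_h = n · N_h S_h / Σ N_i S_i, with n = 86.
  stratum A: N_h·S_h = 180·13.26 = 2386.80
  stratum B: N_h·S_h = 60·3.92 = 235.20
Σ N_h S_h = 2622.00
n for stratum B = 86·235.20/2622.00 = 7.714 → 8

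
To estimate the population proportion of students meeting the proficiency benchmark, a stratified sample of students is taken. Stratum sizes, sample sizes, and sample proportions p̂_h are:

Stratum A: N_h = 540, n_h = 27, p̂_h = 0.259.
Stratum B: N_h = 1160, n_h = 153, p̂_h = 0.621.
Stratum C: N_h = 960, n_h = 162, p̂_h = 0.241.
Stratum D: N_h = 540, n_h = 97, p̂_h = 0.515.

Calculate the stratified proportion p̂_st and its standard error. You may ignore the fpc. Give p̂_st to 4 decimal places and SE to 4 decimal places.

p̂_st ≈ 0.4280, SE ≈ 0.0243

N = 3200; stratum weights W_h = N_h/N.
p̂_st = Σ W_h p̂_h = (540·0.259 + 1160·0.621 + 960·0.241 + 540·0.515)/3200 = 0.42803
V̂(p̂_st) = Σ W_h² p̂_h(1−p̂_h)/(n_h−1):
  stratum A: (540/3200)²·0.259·0.741/26 = 0.0002102
  stratum B: (1160/3200)²·0.621·0.379/152 = 0.000203471
  stratum C: (960/3200)²·0.241·0.759/161 = 0.000102253
  stratum D: (540/3200)²·0.515·0.485/96 = 7.4091e-05
V̂(p̂_st) = 0.000590015; SE = √V̂ = 0.0242902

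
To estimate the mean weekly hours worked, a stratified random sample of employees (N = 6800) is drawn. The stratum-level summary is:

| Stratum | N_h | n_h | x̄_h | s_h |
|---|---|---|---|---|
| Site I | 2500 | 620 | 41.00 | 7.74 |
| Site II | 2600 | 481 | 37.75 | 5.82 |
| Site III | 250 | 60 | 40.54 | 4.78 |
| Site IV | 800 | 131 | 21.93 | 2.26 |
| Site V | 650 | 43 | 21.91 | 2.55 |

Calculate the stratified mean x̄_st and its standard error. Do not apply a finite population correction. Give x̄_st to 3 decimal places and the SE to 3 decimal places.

x̄_st ≈ 35.672, SE ≈ 0.161

x̄_st = Σ W_h x̄_h = (2500·41.00 + 2600·37.75 + 250·40.54 + 800·21.93 + 650·21.91)/6800 = 35.67213
V̂(x̄_st) = Σ W_h² s_h²/n_h, with W_h = N_h/N and N = 6800:
  stratum Site I: (2500/6800)²·7.74²/620 = 0.0130603
  stratum Site II: (2600/6800)²·5.82²/481 = 0.0102951
  stratum Site III: (250/6800)²·4.78²/60 = 0.000514715
  stratum Site IV: (800/6800)²·2.26²/131 = 0.000539644
  stratum Site V: (650/6800)²·2.55²/43 = 0.00138172
V̂(x̄_st) = 0.0257914
SE(x̄_st) = √0.0257914 = 0.160597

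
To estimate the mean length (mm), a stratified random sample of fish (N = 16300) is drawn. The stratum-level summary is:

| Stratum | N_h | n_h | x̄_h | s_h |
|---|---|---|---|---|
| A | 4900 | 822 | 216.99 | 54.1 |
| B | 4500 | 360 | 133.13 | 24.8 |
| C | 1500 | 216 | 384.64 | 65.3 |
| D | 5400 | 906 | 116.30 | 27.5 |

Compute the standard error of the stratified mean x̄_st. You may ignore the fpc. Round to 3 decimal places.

V̂(x̄_st) = Σ W_h² s_h²/n_h, with W_h = N_h/N and N = 16300:
  stratum A: (4900/16300)²·54.1²/822 = 0.321766
  stratum B: (4500/16300)²·24.8²/360 = 0.130212
  stratum C: (1500/16300)²·65.3²/216 = 0.167178
  stratum D: (5400/16300)²·27.5²/906 = 0.0916114
V̂(x̄_st) = 0.710767
SE(x̄_st) = √0.710767 = 0.84307

SE(x̄_st) ≈ 0.843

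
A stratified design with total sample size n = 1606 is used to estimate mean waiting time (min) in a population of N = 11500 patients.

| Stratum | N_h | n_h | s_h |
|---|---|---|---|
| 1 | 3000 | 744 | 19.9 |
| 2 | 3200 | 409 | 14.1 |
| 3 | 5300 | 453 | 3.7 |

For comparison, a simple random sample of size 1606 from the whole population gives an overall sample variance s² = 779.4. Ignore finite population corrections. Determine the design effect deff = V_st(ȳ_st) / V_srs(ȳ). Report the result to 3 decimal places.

V̂(ȳ_st) = Σ W_h² s_h²/n_h, with W_h = N_h/N and N = 11500:
  stratum 1: (3000/11500)²·19.9²/744 = 0.0362226
  stratum 2: (3200/11500)²·14.1²/409 = 0.0376374
  stratum 3: (5300/11500)²·3.7²/453 = 0.00641891
V_st = 0.0802789
V_srs = s²/n = 779.4/1606 = 0.485305
deff = V_st / V_srs = 0.0802789/0.485305 = 0.1654

deff ≈ 0.165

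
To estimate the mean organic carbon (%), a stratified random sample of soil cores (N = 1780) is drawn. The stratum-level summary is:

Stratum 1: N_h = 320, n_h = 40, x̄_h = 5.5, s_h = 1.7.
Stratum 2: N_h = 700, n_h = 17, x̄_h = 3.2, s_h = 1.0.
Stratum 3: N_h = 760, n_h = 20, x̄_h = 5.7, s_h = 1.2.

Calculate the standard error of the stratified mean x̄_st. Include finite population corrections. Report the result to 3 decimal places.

V̂(x̄_st) = Σ W_h² (1 − n_h/N_h) s_h²/n_h, with W_h = N_h/N and N = 1780:
  stratum 1: (320/1780)²·(1 − 40/320)·1.7²/40 = 0.00204318
  stratum 2: (700/1780)²·(1 − 17/700)·1.0²/17 = 0.00887626
  stratum 3: (760/1780)²·(1 − 20/760)·1.2²/20 = 0.0127802
V̂(x̄_st) = 0.0236996
SE(x̄_st) = √0.0236996 = 0.153947

SE(x̄_st) ≈ 0.154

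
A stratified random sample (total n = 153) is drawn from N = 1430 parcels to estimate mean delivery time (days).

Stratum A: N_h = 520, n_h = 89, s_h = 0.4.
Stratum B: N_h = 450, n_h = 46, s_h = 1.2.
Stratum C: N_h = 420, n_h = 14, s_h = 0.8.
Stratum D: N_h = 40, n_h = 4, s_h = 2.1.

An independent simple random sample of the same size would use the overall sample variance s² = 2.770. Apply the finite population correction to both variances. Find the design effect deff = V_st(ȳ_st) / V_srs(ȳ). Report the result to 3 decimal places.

deff ≈ 0.468

V̂(ȳ_st) = Σ W_h² (1 − n_h/N_h) s_h²/n_h, with W_h = N_h/N and N = 1430:
  stratum A: (520/1430)²·(1 − 89/520)·0.4²/89 = 0.000197033
  stratum B: (450/1430)²·(1 − 46/450)·1.2²/46 = 0.00278308
  stratum C: (420/1430)²·(1 − 14/420)·0.8²/14 = 0.00381202
  stratum D: (40/1430)²·(1 − 4/40)·2.1²/4 = 0.00077637
V_st = 0.00756851
V_srs = (1 − 153/1430)·2.770/153 = 0.0161675
deff = V_st / V_srs = 0.00756851/0.0161675 = 0.4681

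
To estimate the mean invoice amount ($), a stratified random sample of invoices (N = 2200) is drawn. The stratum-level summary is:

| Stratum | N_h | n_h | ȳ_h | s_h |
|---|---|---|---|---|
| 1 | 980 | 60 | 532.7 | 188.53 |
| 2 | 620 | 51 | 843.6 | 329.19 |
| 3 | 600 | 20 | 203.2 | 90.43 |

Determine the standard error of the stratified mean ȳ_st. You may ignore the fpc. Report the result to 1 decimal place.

SE(ȳ_st) ≈ 17.8

V̂(ȳ_st) = Σ W_h² s_h²/n_h, with W_h = N_h/N and N = 2200:
  stratum 1: (980/2200)²·188.53²/60 = 117.548
  stratum 2: (620/2200)²·329.19²/51 = 168.757
  stratum 3: (600/2200)²·90.43²/20 = 30.4125
V̂(ȳ_st) = 316.718
SE(ȳ_st) = √316.718 = 17.7966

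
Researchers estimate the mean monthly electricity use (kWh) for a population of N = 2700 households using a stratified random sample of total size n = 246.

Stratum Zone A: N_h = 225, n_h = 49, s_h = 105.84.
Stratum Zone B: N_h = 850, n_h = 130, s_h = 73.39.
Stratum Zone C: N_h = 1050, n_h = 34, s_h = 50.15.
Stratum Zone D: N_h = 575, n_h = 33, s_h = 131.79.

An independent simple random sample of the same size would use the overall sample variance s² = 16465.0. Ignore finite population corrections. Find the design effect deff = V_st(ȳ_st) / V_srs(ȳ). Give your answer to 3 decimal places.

deff ≈ 0.609

V̂(ȳ_st) = Σ W_h² s_h²/n_h, with W_h = N_h/N and N = 2700:
  stratum Zone A: (225/2700)²·105.84²/49 = 1.5876
  stratum Zone B: (850/2700)²·73.39²/130 = 4.10621
  stratum Zone C: (1050/2700)²·50.15²/34 = 11.187
  stratum Zone D: (575/2700)²·131.79²/33 = 23.8704
V_st = 40.7512
V_srs = s²/n = 16465.0/246 = 66.9309
deff = V_st / V_srs = 40.7512/66.9309 = 0.6089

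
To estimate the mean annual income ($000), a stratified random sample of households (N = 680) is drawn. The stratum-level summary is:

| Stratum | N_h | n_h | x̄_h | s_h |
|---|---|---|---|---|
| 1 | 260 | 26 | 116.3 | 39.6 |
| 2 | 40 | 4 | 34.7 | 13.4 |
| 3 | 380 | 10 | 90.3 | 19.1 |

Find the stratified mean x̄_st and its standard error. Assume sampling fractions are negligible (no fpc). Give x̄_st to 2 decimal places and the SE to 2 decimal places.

x̄_st ≈ 96.97, SE ≈ 4.51

x̄_st = Σ W_h x̄_h = (260·116.3 + 40·34.7 + 380·90.3)/680 = 96.97059
V̂(x̄_st) = Σ W_h² s_h²/n_h, with W_h = N_h/N and N = 680:
  stratum 1: (260/680)²·39.6²/26 = 8.81751
  stratum 2: (40/680)²·13.4²/4 = 0.155329
  stratum 3: (380/680)²·19.1²/10 = 11.3924
V̂(x̄_st) = 20.3653
SE(x̄_st) = √20.3653 = 4.51279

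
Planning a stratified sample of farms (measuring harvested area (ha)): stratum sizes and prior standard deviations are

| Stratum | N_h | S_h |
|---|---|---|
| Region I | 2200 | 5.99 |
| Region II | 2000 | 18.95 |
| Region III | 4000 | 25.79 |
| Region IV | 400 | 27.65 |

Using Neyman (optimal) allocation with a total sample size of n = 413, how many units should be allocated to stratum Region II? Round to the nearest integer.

Neyman allocation: n_h = n · N_h S_h / Σ N_i S_i, with n = 413.
  stratum Region I: N_h·S_h = 2200·5.99 = 13178.00
  stratum Region II: N_h·S_h = 2000·18.95 = 37900.00
  stratum Region III: N_h·S_h = 4000·25.79 = 103160.00
  stratum Region IV: N_h·S_h = 400·27.65 = 11060.00
Σ N_h S_h = 165298.00
n for stratum Region II = 413·37900.00/165298.00 = 94.694 → 95

95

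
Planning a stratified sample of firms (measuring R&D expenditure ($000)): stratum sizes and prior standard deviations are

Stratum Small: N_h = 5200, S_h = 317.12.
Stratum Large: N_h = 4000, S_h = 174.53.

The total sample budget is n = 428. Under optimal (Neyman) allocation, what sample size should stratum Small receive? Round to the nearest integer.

301

Neyman allocation: n_h = n · N_h S_h / Σ N_i S_i, with n = 428.
  stratum Small: N_h·S_h = 5200·317.12 = 1649024.00
  stratum Large: N_h·S_h = 4000·174.53 = 698120.00
Σ N_h S_h = 2347144.00
n for stratum Small = 428·1649024.00/2347144.00 = 300.698 → 301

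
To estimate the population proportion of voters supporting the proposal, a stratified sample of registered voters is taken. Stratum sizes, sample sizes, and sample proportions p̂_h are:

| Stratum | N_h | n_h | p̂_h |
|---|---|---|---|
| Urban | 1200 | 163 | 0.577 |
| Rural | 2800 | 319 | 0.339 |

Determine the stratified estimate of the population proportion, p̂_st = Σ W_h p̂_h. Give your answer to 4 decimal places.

N = 4000; stratum weights W_h = N_h/N.
p̂_st = Σ W_h p̂_h = (1200·0.577 + 2800·0.339)/4000 = 0.41040

p̂_st ≈ 0.4104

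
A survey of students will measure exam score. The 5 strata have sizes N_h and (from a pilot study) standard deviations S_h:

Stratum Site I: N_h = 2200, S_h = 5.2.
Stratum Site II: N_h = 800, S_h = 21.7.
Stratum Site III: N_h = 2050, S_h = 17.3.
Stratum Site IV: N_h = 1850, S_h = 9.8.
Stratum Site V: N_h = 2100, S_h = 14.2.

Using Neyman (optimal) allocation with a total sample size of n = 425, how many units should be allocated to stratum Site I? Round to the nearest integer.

Neyman allocation: n_h = n · N_h S_h / Σ N_i S_i, with n = 425.
  stratum Site I: N_h·S_h = 2200·5.2 = 11440.00
  stratum Site II: N_h·S_h = 800·21.7 = 17360.00
  stratum Site III: N_h·S_h = 2050·17.3 = 35465.00
  stratum Site IV: N_h·S_h = 1850·9.8 = 18130.00
  stratum Site V: N_h·S_h = 2100·14.2 = 29820.00
Σ N_h S_h = 112215.00
n for stratum Site I = 425·11440.00/112215.00 = 43.328 → 43

43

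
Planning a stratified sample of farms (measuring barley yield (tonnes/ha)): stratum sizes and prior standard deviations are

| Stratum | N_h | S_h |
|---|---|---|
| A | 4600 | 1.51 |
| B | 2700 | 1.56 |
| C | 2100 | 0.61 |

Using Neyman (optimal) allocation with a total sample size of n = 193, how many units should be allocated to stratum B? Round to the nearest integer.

Neyman allocation: n_h = n · N_h S_h / Σ N_i S_i, with n = 193.
  stratum A: N_h·S_h = 4600·1.51 = 6946.00
  stratum B: N_h·S_h = 2700·1.56 = 4212.00
  stratum C: N_h·S_h = 2100·0.61 = 1281.00
Σ N_h S_h = 12439.00
n for stratum B = 193·4212.00/12439.00 = 65.352 → 65

65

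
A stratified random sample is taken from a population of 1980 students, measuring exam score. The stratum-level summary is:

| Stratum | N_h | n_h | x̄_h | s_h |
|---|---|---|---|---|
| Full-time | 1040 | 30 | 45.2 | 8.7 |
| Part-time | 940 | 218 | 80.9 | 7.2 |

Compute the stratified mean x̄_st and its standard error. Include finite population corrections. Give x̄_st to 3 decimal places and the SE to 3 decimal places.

x̄_st ≈ 62.148, SE ≈ 0.847

x̄_st = Σ W_h x̄_h = (1040·45.2 + 940·80.9)/1980 = 62.14848
V̂(x̄_st) = Σ W_h² (1 − n_h/N_h) s_h²/n_h, with W_h = N_h/N and N = 1980:
  stratum Full-time: (1040/1980)²·(1 − 30/1040)·8.7²/30 = 0.675992
  stratum Part-time: (940/1980)²·(1 − 218/940)·7.2²/218 = 0.0411664
V̂(x̄_st) = 0.717158
SE(x̄_st) = √0.717158 = 0.846852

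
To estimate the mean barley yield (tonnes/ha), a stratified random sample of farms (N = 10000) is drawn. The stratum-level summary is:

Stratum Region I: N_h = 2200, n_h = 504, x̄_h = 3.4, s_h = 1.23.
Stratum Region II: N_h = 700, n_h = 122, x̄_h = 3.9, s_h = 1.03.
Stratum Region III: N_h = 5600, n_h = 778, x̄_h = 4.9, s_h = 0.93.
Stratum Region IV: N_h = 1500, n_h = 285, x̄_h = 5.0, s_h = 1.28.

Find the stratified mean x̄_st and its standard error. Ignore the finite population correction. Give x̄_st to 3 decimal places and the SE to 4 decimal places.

x̄_st ≈ 4.515, SE ≈ 0.0258

x̄_st = Σ W_h x̄_h = (2200·3.4 + 700·3.9 + 5600·4.9 + 1500·5.0)/10000 = 4.51500
V̂(x̄_st) = Σ W_h² s_h²/n_h, with W_h = N_h/N and N = 10000:
  stratum Region I: (2200/10000)²·1.23²/504 = 0.000145286
  stratum Region II: (700/10000)²·1.03²/122 = 4.26099e-05
  stratum Region III: (5600/10000)²·0.93²/778 = 0.000348628
  stratum Region IV: (1500/10000)²·1.28²/285 = 0.000129347
V̂(x̄_st) = 0.000665872
SE(x̄_st) = √0.000665872 = 0.0258045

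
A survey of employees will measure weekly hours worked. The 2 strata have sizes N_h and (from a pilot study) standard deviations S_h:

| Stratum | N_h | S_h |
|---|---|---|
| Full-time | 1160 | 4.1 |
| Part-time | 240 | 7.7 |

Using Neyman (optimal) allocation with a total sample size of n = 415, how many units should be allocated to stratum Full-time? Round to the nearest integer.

Neyman allocation: n_h = n · N_h S_h / Σ N_i S_i, with n = 415.
  stratum Full-time: N_h·S_h = 1160·4.1 = 4756.00
  stratum Part-time: N_h·S_h = 240·7.7 = 1848.00
Σ N_h S_h = 6604.00
n for stratum Full-time = 415·4756.00/6604.00 = 298.870 → 299

299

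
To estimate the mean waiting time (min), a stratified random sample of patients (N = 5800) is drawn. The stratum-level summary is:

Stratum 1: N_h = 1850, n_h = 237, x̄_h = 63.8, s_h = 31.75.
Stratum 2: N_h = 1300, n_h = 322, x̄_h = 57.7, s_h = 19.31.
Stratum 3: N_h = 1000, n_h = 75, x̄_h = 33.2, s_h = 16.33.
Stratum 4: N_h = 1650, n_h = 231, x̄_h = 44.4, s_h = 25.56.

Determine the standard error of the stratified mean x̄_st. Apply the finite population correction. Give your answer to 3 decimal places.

SE(x̄_st) ≈ 0.846

V̂(x̄_st) = Σ W_h² (1 − n_h/N_h) s_h²/n_h, with W_h = N_h/N and N = 5800:
  stratum 1: (1850/5800)²·(1 − 237/1850)·31.75²/237 = 0.377302
  stratum 2: (1300/5800)²·(1 − 322/1300)·19.31²/322 = 0.0437658
  stratum 3: (1000/5800)²·(1 − 75/1000)·16.33²/75 = 0.097768
  stratum 4: (1650/5800)²·(1 − 231/1650)·25.56²/231 = 0.196843
V̂(x̄_st) = 0.715679
SE(x̄_st) = √0.715679 = 0.845978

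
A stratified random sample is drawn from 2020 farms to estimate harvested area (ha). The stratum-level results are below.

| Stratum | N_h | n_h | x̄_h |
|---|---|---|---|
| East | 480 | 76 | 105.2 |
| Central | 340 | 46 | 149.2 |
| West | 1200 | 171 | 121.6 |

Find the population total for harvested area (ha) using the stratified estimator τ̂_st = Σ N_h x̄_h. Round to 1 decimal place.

τ̂_st ≈ 247144.0

τ̂_st = Σ N_h x̄_h = 480·105.2 + 340·149.2 + 1200·121.6 = 247144.0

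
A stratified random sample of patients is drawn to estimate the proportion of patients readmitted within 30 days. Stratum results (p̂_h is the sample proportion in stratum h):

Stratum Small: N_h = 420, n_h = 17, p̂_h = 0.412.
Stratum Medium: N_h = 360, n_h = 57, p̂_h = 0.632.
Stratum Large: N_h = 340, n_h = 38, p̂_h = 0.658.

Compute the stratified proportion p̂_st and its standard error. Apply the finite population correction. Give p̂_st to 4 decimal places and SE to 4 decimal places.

N = 1120; stratum weights W_h = N_h/N.
p̂_st = Σ W_h p̂_h = (420·0.412 + 360·0.632 + 340·0.658)/1120 = 0.55739
V̂(p̂_st) = Σ W_h² (1 − n_h/N_h) p̂_h(1−p̂_h)/(n_h−1):
  stratum Small: (420/1120)²·(1 − 17/420)·0.412·0.588/16 = 0.00204302
  stratum Medium: (360/1120)²·(1 − 57/360)·0.632·0.368/56 = 0.000361149
  stratum Large: (340/1120)²·(1 − 38/340)·0.658·0.342/37 = 0.000497852
V̂(p̂_st) = 0.00290202; SE = √V̂ = 0.0538704

p̂_st ≈ 0.5574, SE ≈ 0.0539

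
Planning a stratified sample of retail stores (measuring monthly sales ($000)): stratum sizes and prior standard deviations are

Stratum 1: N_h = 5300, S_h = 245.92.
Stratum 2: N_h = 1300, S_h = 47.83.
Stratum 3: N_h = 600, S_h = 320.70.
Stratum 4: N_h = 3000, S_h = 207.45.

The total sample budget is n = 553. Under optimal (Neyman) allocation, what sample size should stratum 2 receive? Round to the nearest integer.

16

Neyman allocation: n_h = n · N_h S_h / Σ N_i S_i, with n = 553.
  stratum 1: N_h·S_h = 5300·245.92 = 1303376.00
  stratum 2: N_h·S_h = 1300·47.83 = 62179.00
  stratum 3: N_h·S_h = 600·320.70 = 192420.00
  stratum 4: N_h·S_h = 3000·207.45 = 622350.00
Σ N_h S_h = 2180325.00
n for stratum 2 = 553·62179.00/2180325.00 = 15.771 → 16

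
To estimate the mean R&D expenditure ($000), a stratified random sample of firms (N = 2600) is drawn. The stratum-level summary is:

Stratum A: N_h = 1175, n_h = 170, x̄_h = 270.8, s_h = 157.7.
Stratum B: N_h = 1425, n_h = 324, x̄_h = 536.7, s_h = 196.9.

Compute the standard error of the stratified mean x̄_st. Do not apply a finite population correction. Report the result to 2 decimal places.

SE(x̄_st) ≈ 8.11

V̂(x̄_st) = Σ W_h² s_h²/n_h, with W_h = N_h/N and N = 2600:
  stratum A: (1175/2600)²·157.7²/170 = 29.8774
  stratum B: (1425/2600)²·196.9²/324 = 35.9443
V̂(x̄_st) = 65.8217
SE(x̄_st) = √65.8217 = 8.11306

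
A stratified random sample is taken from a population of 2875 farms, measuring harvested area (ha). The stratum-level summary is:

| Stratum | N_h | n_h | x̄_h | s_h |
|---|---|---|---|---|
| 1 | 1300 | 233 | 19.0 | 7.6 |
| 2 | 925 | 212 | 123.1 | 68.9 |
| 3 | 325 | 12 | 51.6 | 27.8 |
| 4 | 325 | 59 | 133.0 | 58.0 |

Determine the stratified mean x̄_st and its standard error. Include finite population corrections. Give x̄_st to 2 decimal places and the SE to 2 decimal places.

x̄_st = Σ W_h x̄_h = (1300·19.0 + 925·123.1 + 325·51.6 + 325·133.0)/2875 = 69.06522
V̂(x̄_st) = Σ W_h² (1 − n_h/N_h) s_h²/n_h, with W_h = N_h/N and N = 2875:
  stratum 1: (1300/2875)²·(1 − 233/1300)·7.6²/233 = 0.041601
  stratum 2: (925/2875)²·(1 − 212/925)·68.9²/212 = 1.78673
  stratum 3: (325/2875)²·(1 − 12/325)·27.8²/12 = 0.792611
  stratum 4: (325/2875)²·(1 − 59/325)·58.0²/59 = 0.596339
V̂(x̄_st) = 3.21728
SE(x̄_st) = √3.21728 = 1.79368

x̄_st ≈ 69.07, SE ≈ 1.79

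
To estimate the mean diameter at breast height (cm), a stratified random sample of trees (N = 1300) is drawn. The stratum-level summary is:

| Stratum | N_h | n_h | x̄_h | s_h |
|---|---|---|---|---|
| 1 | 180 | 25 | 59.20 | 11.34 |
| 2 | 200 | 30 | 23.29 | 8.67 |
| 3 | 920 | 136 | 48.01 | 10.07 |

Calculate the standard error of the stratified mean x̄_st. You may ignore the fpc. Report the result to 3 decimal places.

V̂(x̄_st) = Σ W_h² s_h²/n_h, with W_h = N_h/N and N = 1300:
  stratum 1: (180/1300)²·11.34²/25 = 0.0986153
  stratum 2: (200/1300)²·8.67²/30 = 0.0593049
  stratum 3: (920/1300)²·10.07²/136 = 0.37343
V̂(x̄_st) = 0.53135
SE(x̄_st) = √0.53135 = 0.728938

SE(x̄_st) ≈ 0.729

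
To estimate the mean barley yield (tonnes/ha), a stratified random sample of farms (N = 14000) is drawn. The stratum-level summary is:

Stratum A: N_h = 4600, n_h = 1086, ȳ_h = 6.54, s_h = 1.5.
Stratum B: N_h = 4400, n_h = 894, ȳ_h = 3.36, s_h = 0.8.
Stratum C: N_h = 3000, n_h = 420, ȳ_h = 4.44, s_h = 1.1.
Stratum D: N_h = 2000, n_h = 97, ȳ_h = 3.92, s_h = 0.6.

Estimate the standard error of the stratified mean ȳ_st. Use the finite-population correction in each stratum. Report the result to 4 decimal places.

SE(ȳ_st) ≈ 0.0203

V̂(ȳ_st) = Σ W_h² (1 − n_h/N_h) s_h²/n_h, with W_h = N_h/N and N = 14000:
  stratum A: (4600/14000)²·(1 − 1086/4600)·1.5²/1086 = 0.000170866
  stratum B: (4400/14000)²·(1 − 894/4400)·0.8²/894 = 5.63444e-05
  stratum C: (3000/14000)²·(1 − 420/3000)·1.1²/420 = 0.000113768
  stratum D: (2000/14000)²·(1 − 97/2000)·0.6²/97 = 7.20682e-05
V̂(ȳ_st) = 0.000413047
SE(ȳ_st) = √0.000413047 = 0.0203236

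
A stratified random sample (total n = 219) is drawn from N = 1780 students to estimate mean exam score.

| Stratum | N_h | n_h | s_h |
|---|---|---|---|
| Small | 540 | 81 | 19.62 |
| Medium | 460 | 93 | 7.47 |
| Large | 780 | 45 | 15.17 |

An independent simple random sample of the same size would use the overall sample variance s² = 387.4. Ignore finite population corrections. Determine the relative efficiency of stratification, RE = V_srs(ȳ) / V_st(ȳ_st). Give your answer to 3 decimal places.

RE ≈ 1.212

V̂(ȳ_st) = Σ W_h² s_h²/n_h, with W_h = N_h/N and N = 1780:
  stratum Small: (540/1780)²·19.62²/81 = 0.437382
  stratum Medium: (460/1780)²·7.47²/93 = 0.0400713
  stratum Large: (780/1780)²·15.17²/45 = 0.981992
V_st = 1.45944
V_srs = s²/n = 387.4/219 = 1.76895
Relative efficiency = V_srs / V_st = 1.76895/1.45944 = 1.2121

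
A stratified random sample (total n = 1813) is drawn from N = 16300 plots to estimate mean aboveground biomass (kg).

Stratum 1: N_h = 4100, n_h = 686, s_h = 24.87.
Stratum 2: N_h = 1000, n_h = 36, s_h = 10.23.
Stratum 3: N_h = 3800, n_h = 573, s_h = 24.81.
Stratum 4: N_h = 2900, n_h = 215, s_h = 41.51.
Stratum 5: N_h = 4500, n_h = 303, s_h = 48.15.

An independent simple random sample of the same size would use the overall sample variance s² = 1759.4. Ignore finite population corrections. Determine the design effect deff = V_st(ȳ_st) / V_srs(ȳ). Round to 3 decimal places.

V̂(ȳ_st) = Σ W_h² s_h²/n_h, with W_h = N_h/N and N = 16300:
  stratum 1: (4100/16300)²·24.87²/686 = 0.0570453
  stratum 2: (1000/16300)²·10.23²/36 = 0.0109414
  stratum 3: (3800/16300)²·24.81²/573 = 0.0583836
  stratum 4: (2900/16300)²·41.51²/215 = 0.253681
  stratum 5: (4500/16300)²·48.15²/303 = 0.583176
V_st = 0.963227
V_srs = s²/n = 1759.4/1813 = 0.970436
deff = V_st / V_srs = 0.963227/0.970436 = 0.9926

deff ≈ 0.993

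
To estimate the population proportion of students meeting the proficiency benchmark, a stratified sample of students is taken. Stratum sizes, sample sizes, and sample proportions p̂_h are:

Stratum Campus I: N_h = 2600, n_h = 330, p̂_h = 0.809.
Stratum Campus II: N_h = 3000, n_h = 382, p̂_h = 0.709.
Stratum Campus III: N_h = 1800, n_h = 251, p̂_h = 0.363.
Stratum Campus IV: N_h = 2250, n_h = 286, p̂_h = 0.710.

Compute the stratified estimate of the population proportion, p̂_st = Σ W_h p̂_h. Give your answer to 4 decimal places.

p̂_st ≈ 0.6716

N = 9650; stratum weights W_h = N_h/N.
p̂_st = Σ W_h p̂_h = (2600·0.809 + 3000·0.709 + 1800·0.363 + 2250·0.710)/9650 = 0.67164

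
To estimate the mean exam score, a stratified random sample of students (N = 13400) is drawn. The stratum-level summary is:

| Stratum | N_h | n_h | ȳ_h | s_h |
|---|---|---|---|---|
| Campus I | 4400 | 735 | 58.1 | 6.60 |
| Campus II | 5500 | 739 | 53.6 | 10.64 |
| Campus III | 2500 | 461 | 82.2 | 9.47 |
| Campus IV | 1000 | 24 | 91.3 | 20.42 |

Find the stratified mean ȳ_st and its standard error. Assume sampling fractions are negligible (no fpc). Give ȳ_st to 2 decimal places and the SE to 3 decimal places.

ȳ_st = Σ W_h ȳ_h = (4400·58.1 + 5500·53.6 + 2500·82.2 + 1000·91.3)/13400 = 63.22687
V̂(ȳ_st) = Σ W_h² s_h²/n_h, with W_h = N_h/N and N = 13400:
  stratum Campus I: (4400/13400)²·6.60²/735 = 0.00638993
  stratum Campus II: (5500/13400)²·10.64²/739 = 0.025808
  stratum Campus III: (2500/13400)²·9.47²/461 = 0.00677126
  stratum Campus IV: (1000/13400)²·20.42²/24 = 0.0967588
V̂(ȳ_st) = 0.135728
SE(ȳ_st) = √0.135728 = 0.368413

ȳ_st ≈ 63.23, SE ≈ 0.368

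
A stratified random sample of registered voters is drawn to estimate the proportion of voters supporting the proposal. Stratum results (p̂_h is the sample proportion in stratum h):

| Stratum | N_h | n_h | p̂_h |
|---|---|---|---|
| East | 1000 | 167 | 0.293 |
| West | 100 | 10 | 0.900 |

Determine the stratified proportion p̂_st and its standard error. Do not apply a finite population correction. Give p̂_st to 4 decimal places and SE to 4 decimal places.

p̂_st ≈ 0.3482, SE ≈ 0.0334

N = 1100; stratum weights W_h = N_h/N.
p̂_st = Σ W_h p̂_h = (1000·0.293 + 100·0.900)/1100 = 0.34818
V̂(p̂_st) = Σ W_h² p̂_h(1−p̂_h)/(n_h−1):
  stratum East: (1000/1100)²·0.293·0.707/166 = 0.00103132
  stratum West: (100/1100)²·0.900·0.100/9 = 8.26446e-05
V̂(p̂_st) = 0.00111396; SE = √V̂ = 0.0333761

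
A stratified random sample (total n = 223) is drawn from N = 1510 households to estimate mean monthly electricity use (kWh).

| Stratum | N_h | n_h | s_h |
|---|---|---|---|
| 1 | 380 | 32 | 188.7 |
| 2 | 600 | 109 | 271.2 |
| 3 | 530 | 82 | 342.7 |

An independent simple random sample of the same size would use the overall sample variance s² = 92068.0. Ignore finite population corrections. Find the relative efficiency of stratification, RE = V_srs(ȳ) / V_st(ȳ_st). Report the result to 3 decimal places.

V̂(ȳ_st) = Σ W_h² s_h²/n_h, with W_h = N_h/N and N = 1510:
  stratum 1: (380/1510)²·188.7²/32 = 70.4705
  stratum 2: (600/1510)²·271.2²/109 = 106.537
  stratum 3: (530/1510)²·342.7²/82 = 176.446
V_st = 353.454
V_srs = s²/n = 92068.0/223 = 412.861
Relative efficiency = V_srs / V_st = 412.861/353.454 = 1.1681

RE ≈ 1.168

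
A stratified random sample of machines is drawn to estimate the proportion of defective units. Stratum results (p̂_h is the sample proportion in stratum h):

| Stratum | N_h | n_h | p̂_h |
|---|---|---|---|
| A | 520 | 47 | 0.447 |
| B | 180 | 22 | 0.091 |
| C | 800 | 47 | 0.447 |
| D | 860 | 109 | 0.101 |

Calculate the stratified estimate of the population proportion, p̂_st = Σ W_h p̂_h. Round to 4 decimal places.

p̂_st ≈ 0.2938

N = 2360; stratum weights W_h = N_h/N.
p̂_st = Σ W_h p̂_h = (520·0.447 + 180·0.091 + 800·0.447 + 860·0.101)/2360 = 0.29376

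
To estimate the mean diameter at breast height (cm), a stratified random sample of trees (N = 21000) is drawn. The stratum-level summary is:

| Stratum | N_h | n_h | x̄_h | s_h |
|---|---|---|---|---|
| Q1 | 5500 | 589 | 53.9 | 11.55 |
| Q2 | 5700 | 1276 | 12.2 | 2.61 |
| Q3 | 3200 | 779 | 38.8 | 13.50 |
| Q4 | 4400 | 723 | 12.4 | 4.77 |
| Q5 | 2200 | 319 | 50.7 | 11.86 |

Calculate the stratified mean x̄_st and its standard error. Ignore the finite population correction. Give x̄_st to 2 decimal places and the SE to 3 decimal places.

x̄_st = Σ W_h x̄_h = (5500·53.9 + 5700·12.2 + 3200·38.8 + 4400·12.4 + 2200·50.7)/21000 = 31.25000
V̂(x̄_st) = Σ W_h² s_h²/n_h, with W_h = N_h/N and N = 21000:
  stratum Q1: (5500/21000)²·11.55²/589 = 0.0155359
  stratum Q2: (5700/21000)²·2.61²/1276 = 0.000393316
  stratum Q3: (3200/21000)²·13.50²/779 = 0.0054324
  stratum Q4: (4400/21000)²·4.77²/723 = 0.00138155
  stratum Q5: (2200/21000)²·11.86²/319 = 0.00483933
V̂(x̄_st) = 0.0275825
SE(x̄_st) = √0.0275825 = 0.16608

x̄_st ≈ 31.25, SE ≈ 0.166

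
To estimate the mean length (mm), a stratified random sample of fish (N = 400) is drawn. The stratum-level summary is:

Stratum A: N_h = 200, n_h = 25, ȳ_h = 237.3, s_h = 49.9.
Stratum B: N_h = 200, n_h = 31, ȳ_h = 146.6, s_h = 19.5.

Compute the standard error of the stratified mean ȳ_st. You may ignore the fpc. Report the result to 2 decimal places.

SE(ȳ_st) ≈ 5.29

V̂(ȳ_st) = Σ W_h² s_h²/n_h, with W_h = N_h/N and N = 400:
  stratum A: (200/400)²·49.9²/25 = 24.9001
  stratum B: (200/400)²·19.5²/31 = 3.06653
V̂(ȳ_st) = 27.9666
SE(ȳ_st) = √27.9666 = 5.28835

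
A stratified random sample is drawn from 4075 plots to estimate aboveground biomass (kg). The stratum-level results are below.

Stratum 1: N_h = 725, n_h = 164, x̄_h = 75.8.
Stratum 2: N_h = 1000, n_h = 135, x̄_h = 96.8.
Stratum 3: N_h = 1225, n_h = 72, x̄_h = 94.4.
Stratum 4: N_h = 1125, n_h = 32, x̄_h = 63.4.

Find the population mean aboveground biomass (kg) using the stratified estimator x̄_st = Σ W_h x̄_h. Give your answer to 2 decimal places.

N = Σ N_h = 4075. Stratum weights W_h = N_h/N.
x̄_st = (725·75.8 + 1000·96.8 + 1225·94.4 + 1125·63.4) / 4075 = 83.1215

x̄_st ≈ 83.12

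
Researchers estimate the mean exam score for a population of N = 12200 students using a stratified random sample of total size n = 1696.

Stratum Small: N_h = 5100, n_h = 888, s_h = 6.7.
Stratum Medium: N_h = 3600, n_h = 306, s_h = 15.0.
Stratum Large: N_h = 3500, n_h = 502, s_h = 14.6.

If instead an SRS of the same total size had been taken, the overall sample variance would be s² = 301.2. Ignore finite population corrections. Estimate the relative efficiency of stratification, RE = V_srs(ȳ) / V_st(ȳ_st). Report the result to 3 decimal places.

V̂(ȳ_st) = Σ W_h² s_h²/n_h, with W_h = N_h/N and N = 12200:
  stratum Small: (5100/12200)²·6.7²/888 = 0.008834
  stratum Medium: (3600/12200)²·15.0²/306 = 0.0640245
  stratum Large: (3500/12200)²·14.6²/502 = 0.0349477
V_st = 0.107806
V_srs = s²/n = 301.2/1696 = 0.177594
Relative efficiency = V_srs / V_st = 0.177594/0.107806 = 1.6473

RE ≈ 1.647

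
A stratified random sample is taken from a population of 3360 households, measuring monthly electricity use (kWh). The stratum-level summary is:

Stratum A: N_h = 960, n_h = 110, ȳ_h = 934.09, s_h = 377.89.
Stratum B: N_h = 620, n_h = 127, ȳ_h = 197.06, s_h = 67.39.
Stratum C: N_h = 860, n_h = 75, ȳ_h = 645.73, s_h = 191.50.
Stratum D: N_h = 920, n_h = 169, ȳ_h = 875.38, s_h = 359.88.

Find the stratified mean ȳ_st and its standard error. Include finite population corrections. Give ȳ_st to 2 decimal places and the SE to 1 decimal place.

ȳ_st = Σ W_h ȳ_h = (960·934.09 + 620·197.06 + 860·645.73 + 920·875.38)/3360 = 708.20863
V̂(ȳ_st) = Σ W_h² (1 − n_h/N_h) s_h²/n_h, with W_h = N_h/N and N = 3360:
  stratum A: (960/3360)²·(1 − 110/960)·377.89²/110 = 93.8317
  stratum B: (620/3360)²·(1 − 127/620)·67.39²/127 = 0.96816
  stratum C: (860/3360)²·(1 − 75/860)·191.50²/75 = 29.2392
  stratum D: (920/3360)²·(1 − 169/920)·359.88²/169 = 46.9005
V̂(ȳ_st) = 170.94
SE(ȳ_st) = √170.94 = 13.0744

ȳ_st ≈ 708.21, SE ≈ 13.1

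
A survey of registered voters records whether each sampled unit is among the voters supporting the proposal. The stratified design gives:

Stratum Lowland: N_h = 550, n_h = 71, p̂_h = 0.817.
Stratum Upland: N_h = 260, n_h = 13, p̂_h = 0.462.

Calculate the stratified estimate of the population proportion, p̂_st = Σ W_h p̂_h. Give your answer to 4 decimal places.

p̂_st ≈ 0.7030

N = 810; stratum weights W_h = N_h/N.
p̂_st = Σ W_h p̂_h = (550·0.817 + 260·0.462)/810 = 0.70305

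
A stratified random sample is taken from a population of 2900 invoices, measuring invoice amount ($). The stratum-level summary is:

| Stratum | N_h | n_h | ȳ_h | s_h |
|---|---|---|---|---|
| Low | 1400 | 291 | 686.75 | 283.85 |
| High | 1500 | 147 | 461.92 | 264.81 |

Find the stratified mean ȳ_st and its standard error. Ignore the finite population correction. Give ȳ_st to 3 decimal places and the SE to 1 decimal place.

ȳ_st = Σ W_h ȳ_h = (1400·686.75 + 1500·461.92)/2900 = 570.45862
V̂(ȳ_st) = Σ W_h² s_h²/n_h, with W_h = N_h/N and N = 2900:
  stratum Low: (1400/2900)²·283.85²/291 = 64.5275
  stratum High: (1500/2900)²·264.81²/147 = 127.626
V̂(ȳ_st) = 192.153
SE(ȳ_st) = √192.153 = 13.8619

ȳ_st ≈ 570.459, SE ≈ 13.9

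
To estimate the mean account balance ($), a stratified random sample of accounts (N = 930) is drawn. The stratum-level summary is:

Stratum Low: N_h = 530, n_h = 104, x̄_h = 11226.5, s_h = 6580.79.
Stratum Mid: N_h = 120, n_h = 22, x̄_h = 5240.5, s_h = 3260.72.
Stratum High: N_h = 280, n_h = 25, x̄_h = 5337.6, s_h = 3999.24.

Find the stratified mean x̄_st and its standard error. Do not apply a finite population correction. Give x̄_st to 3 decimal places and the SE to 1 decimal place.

x̄_st ≈ 8681.111, SE ≈ 448.6

x̄_st = Σ W_h x̄_h = (530·11226.5 + 120·5240.5 + 280·5337.6)/930 = 8681.11075
V̂(x̄_st) = Σ W_h² s_h²/n_h, with W_h = N_h/N and N = 930:
  stratum Low: (530/930)²·6580.79²/104 = 135241
  stratum Mid: (120/930)²·3260.72²/22 = 8046.39
  stratum High: (280/930)²·3999.24²/25 = 57991.6
V̂(x̄_st) = 201279
SE(x̄_st) = √201279 = 448.641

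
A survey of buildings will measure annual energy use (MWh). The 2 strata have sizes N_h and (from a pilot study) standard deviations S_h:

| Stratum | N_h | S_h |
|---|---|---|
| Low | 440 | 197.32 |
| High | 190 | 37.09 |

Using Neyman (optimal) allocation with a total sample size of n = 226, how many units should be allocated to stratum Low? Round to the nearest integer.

209

Neyman allocation: n_h = n · N_h S_h / Σ N_i S_i, with n = 226.
  stratum Low: N_h·S_h = 440·197.32 = 86820.80
  stratum High: N_h·S_h = 190·37.09 = 7047.10
Σ N_h S_h = 93867.90
n for stratum Low = 226·86820.80/93867.90 = 209.033 → 209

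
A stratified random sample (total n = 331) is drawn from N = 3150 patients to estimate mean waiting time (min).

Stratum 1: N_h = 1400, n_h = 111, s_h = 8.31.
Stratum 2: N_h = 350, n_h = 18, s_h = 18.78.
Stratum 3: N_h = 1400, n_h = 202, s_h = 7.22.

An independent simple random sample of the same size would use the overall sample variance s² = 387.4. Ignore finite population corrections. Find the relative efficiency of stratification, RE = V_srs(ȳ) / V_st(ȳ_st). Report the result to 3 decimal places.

V̂(ȳ_st) = Σ W_h² s_h²/n_h, with W_h = N_h/N and N = 3150:
  stratum 1: (1400/3150)²·8.31²/111 = 0.122889
  stratum 2: (350/3150)²·18.78²/18 = 0.241899
  stratum 3: (1400/3150)²·7.22²/202 = 0.0509751
V_st = 0.415763
V_srs = s²/n = 387.4/331 = 1.17039
Relative efficiency = V_srs / V_st = 1.17039/0.415763 = 2.8150

RE ≈ 2.815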